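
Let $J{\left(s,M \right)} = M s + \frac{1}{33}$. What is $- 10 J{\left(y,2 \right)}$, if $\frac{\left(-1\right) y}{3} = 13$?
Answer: $\frac{25730}{33} \approx 779.7$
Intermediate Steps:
$y = -39$ ($y = \left(-3\right) 13 = -39$)
$J{\left(s,M \right)} = \frac{1}{33} + M s$ ($J{\left(s,M \right)} = M s + \frac{1}{33} = \frac{1}{33} + M s$)
$- 10 J{\left(y,2 \right)} = - 10 \left(\frac{1}{33} + 2 \left(-39\right)\right) = - 10 \left(\frac{1}{33} - 78\right) = \left(-10\right) \left(- \frac{2573}{33}\right) = \frac{25730}{33}$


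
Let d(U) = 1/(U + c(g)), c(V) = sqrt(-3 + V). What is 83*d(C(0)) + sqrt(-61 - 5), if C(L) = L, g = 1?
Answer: I*(sqrt(66) - 83*sqrt(2)/2) ≈ -50.566*I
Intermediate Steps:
d(U) = 1/(U + I*sqrt(2)) (d(U) = 1/(U + sqrt(-3 + 1)) = 1/(U + sqrt(-2)) = 1/(U + I*sqrt(2)))
83*d(C(0)) + sqrt(-61 - 5) = 83/(0 + I*sqrt(2)) + sqrt(-61 - 5) = 83/((I*sqrt(2))) + sqrt(-66) = 83*(-I*sqrt(2)/2) + I*sqrt(66) = -83*I*sqrt(2)/2 + I*sqrt(66) = I*sqrt(66) - 83*I*sqrt(2)/2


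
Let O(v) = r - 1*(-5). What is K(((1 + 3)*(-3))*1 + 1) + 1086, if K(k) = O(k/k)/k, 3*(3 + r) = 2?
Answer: 35830/33 ≈ 1085.8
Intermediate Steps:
r = -7/3 (r = -3 + (⅓)*2 = -3 + ⅔ = -7/3 ≈ -2.3333)
O(v) = 8/3 (O(v) = -7/3 - 1*(-5) = -7/3 + 5 = 8/3)
K(k) = 8/(3*k)
K(((1 + 3)*(-3))*1 + 1) + 1086 = 8/(3*(((1 + 3)*(-3))*1 + 1)) + 1086 = 8/(3*((4*(-3))*1 + 1)) + 1086 = 8/(3*(-12*1 + 1)) + 1086 = 8/(3*(-12 + 1)) + 1086 = (8/3)/(-11) + 1086 = (8/3)*(-1/11) + 1086 = -8/33 + 1086 = 35830/33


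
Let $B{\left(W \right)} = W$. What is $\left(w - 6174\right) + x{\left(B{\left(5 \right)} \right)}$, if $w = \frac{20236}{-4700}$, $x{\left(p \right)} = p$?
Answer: $- \frac{7253634}{1175} \approx -6173.3$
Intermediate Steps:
$w = - \frac{5059}{1175}$ ($w = 20236 \left(- \frac{1}{4700}\right) = - \frac{5059}{1175} \approx -4.3055$)
$\left(w - 6174\right) + x{\left(B{\left(5 \right)} \right)} = \left(- \frac{5059}{1175} - 6174\right) + 5 = - \frac{7259509}{1175} + 5 = - \frac{7253634}{1175}$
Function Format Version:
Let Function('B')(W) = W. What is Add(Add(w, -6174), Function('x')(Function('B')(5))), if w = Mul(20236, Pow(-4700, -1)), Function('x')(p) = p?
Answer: Rational(-7253634, 1175) ≈ -6173.3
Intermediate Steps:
w = Rational(-5059, 1175) (w = Mul(20236, Rational(-1, 4700)) = Rational(-5059, 1175) ≈ -4.3055)
Add(Add(w, -6174), Function('x')(Function('B')(5))) = Add(Add(Rational(-5059, 1175), -6174), 5) = Add(Rational(-7259509, 1175), 5) = Rational(-7253634, 1175)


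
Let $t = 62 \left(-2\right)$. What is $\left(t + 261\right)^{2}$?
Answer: $18769$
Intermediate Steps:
$t = -124$
$\left(t + 261\right)^{2} = \left(-124 + 261\right)^{2} = 137^{2} = 18769$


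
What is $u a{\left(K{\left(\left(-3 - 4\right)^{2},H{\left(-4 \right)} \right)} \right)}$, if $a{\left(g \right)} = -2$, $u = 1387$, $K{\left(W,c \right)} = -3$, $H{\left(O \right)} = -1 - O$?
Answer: $-2774$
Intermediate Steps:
$u a{\left(K{\left(\left(-3 - 4\right)^{2},H{\left(-4 \right)} \right)} \right)} = 1387 \left(-2\right) = -2774$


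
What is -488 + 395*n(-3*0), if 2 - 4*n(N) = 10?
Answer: -1278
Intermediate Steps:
n(N) = -2 (n(N) = ½ - ¼*10 = ½ - 5/2 = -2)
-488 + 395*n(-3*0) = -488 + 395*(-2) = -488 - 790 = -1278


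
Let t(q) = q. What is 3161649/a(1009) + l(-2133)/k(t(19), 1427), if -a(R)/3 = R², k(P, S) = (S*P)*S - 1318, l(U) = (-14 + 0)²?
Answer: -40773409232963/39388467597573 ≈ -1.0352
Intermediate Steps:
l(U) = 196 (l(U) = (-14)² = 196)
k(P, S) = -1318 + P*S² (k(P, S) = (P*S)*S - 1318 = P*S² - 1318 = -1318 + P*S²)
a(R) = -3*R²
3161649/a(1009) + l(-2133)/k(t(19), 1427) = 3161649/((-3*1009²)) + 196/(-1318 + 19*1427²) = 3161649/((-3*1018081)) + 196/(-1318 + 19*2036329) = 3161649/(-3054243) + 196/(-1318 + 38690251) = 3161649*(-1/3054243) + 196/38688933 = -1053883/1018081 + 196*(1/38688933) = -1053883/1018081 + 196/38688933 = -40773409232963/39388467597573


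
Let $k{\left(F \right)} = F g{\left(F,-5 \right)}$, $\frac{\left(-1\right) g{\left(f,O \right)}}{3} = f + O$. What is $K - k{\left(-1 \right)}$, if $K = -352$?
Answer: $-334$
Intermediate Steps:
$g{\left(f,O \right)} = - 3 O - 3 f$ ($g{\left(f,O \right)} = - 3 \left(f + O\right) = - 3 \left(O + f\right) = - 3 O - 3 f$)
$k{\left(F \right)} = F \left(15 - 3 F\right)$ ($k{\left(F \right)} = F \left(\left(-3\right) \left(-5\right) - 3 F\right) = F \left(15 - 3 F\right)$)
$K - k{\left(-1 \right)} = -352 - 3 \left(-1\right) \left(5 - -1\right) = -352 - 3 \left(-1\right) \left(5 + 1\right) = -352 - 3 \left(-1\right) 6 = -352 - -18 = -352 + 18 = -334$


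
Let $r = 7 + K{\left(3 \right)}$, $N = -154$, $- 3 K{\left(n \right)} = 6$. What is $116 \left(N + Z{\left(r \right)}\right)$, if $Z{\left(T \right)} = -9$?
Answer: $-18908$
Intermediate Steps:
$K{\left(n \right)} = -2$ ($K{\left(n \right)} = \left(- \frac{1}{3}\right) 6 = -2$)
$r = 5$ ($r = 7 - 2 = 5$)
$116 \left(N + Z{\left(r \right)}\right) = 116 \left(-154 - 9\right) = 116 \left(-163\right) = -18908$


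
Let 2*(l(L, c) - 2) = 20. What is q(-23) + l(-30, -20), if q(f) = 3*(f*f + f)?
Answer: 1530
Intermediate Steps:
l(L, c) = 12 (l(L, c) = 2 + (½)*20 = 2 + 10 = 12)
q(f) = 3*f + 3*f² (q(f) = 3*(f² + f) = 3*(f + f²) = 3*f + 3*f²)
q(-23) + l(-30, -20) = 3*(-23)*(1 - 23) + 12 = 3*(-23)*(-22) + 12 = 1518 + 12 = 1530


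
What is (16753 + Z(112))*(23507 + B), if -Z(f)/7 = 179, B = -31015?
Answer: -116374000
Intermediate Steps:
Z(f) = -1253 (Z(f) = -7*179 = -1253)
(16753 + Z(112))*(23507 + B) = (16753 - 1253)*(23507 - 31015) = 15500*(-7508) = -116374000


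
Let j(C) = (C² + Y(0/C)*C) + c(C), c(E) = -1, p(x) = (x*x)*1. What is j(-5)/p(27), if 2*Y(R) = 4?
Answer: 14/729 ≈ 0.019204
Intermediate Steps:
p(x) = x² (p(x) = x²*1 = x²)
Y(R) = 2 (Y(R) = (½)*4 = 2)
j(C) = -1 + C² + 2*C (j(C) = (C² + 2*C) - 1 = -1 + C² + 2*C)
j(-5)/p(27) = (-1 + (-5)² + 2*(-5))/(27²) = (-1 + 25 - 10)/729 = 14*(1/729) = 14/729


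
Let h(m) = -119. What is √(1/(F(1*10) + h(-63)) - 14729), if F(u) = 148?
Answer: 6*I*√344085/29 ≈ 121.36*I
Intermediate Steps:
√(1/(F(1*10) + h(-63)) - 14729) = √(1/(148 - 119) - 14729) = √(1/29 - 14729) = √(-427140/29) = 6*I*√344085/29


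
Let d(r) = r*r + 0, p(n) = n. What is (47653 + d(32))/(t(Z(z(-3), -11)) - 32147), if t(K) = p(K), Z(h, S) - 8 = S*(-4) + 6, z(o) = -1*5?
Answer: -48677/32089 ≈ -1.5169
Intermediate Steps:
d(r) = r**2 (d(r) = r**2 + 0 = r**2)
z(o) = -5
Z(h, S) = 14 - 4*S (Z(h, S) = 8 + (S*(-4) + 6) = 8 + (-4*S + 6) = 8 + (6 - 4*S) = 14 - 4*S)
t(K) = K
(47653 + d(32))/(t(Z(z(-3), -11)) - 32147) = (47653 + 32**2)/((14 - 4*(-11)) - 32147) = (47653 + 1024)/((14 + 44) - 32147) = 48677/(58 - 32147) = 48677/(-32089) = 48677*(-1/32089) = -48677/32089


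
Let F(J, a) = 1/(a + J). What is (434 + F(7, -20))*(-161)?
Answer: -908201/13 ≈ -69862.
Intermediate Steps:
F(J, a) = 1/(J + a)
(434 + F(7, -20))*(-161) = (434 + 1/(7 - 20))*(-161) = (434 + 1/(-13))*(-161) = (434 - 1/13)*(-161) = (5641/13)*(-161) = -908201/13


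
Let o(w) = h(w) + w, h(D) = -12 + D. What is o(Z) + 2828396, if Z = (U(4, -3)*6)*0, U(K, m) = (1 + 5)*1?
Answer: 2828384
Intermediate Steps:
U(K, m) = 6 (U(K, m) = 6*1 = 6)
Z = 0 (Z = (6*6)*0 = 36*0 = 0)
o(w) = -12 + 2*w (o(w) = (-12 + w) + w = -12 + 2*w)
o(Z) + 2828396 = (-12 + 2*0) + 2828396 = (-12 + 0) + 2828396 = -12 + 2828396 = 2828384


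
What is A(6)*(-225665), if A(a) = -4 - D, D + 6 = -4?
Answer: -1353990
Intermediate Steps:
D = -10 (D = -6 - 4 = -10)
A(a) = 6 (A(a) = -4 - 1*(-10) = -4 + 10 = 6)
A(6)*(-225665) = 6*(-225665) = -1353990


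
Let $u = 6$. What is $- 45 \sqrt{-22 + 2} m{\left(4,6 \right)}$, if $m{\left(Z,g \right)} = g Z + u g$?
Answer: $- 5400 i \sqrt{5} \approx - 12075.0 i$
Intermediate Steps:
$m{\left(Z,g \right)} = 6 g + Z g$ ($m{\left(Z,g \right)} = g Z + 6 g = Z g + 6 g = 6 g + Z g$)
$- 45 \sqrt{-22 + 2} m{\left(4,6 \right)} = - 45 \sqrt{-22 + 2} \cdot 6 \left(6 + 4\right) = - 45 \sqrt{-20} \cdot 6 \cdot 10 = - 45 \cdot 2 i \sqrt{5} \cdot 60 = - 90 i \sqrt{5} \cdot 60 = - 5400 i \sqrt{5}$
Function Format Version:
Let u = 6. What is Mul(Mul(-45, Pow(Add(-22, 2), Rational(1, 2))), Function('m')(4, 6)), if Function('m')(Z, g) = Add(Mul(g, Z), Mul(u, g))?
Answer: Mul(-5400, I, Pow(5, Rational(1, 2))) ≈ Mul(-12075., I)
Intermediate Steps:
Function('m')(Z, g) = Add(Mul(6, g), Mul(Z, g)) (Function('m')(Z, g) = Add(Mul(g, Z), Mul(6, g)) = Add(Mul(Z, g), Mul(6, g)) = Add(Mul(6, g), Mul(Z, g)))
Mul(Mul(-45, Pow(Add(-22, 2), Rational(1, 2))), Function('m')(4, 6)) = Mul(Mul(-45, Pow(Add(-22, 2), Rational(1, 2))), Mul(6, Add(6, 4))) = Mul(Mul(-45, Pow(-20, Rational(1, 2))), Mul(6, 10)) = Mul(Mul(-45, Mul(2, I, Pow(5, Rational(1, 2)))), 60) = Mul(Mul(-90, I, Pow(5, Rational(1, 2))), 60) = Mul(-5400, I, Pow(5, Rational(1, 2)))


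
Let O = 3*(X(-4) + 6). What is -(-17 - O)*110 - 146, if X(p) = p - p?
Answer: 3704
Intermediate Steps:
X(p) = 0
O = 18 (O = 3*(0 + 6) = 3*6 = 18)
-(-17 - O)*110 - 146 = -(-17 - 1*18)*110 - 146 = -(-17 - 18)*110 - 146 = -1*(-35)*110 - 146 = 35*110 - 146 = 3850 - 146 = 3704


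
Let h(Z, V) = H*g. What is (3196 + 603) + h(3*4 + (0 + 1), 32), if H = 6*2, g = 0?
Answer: 3799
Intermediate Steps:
H = 12
h(Z, V) = 0 (h(Z, V) = 12*0 = 0)
(3196 + 603) + h(3*4 + (0 + 1), 32) = (3196 + 603) + 0 = 3799 + 0 = 3799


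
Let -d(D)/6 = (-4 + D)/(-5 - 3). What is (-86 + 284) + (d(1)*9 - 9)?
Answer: 675/4 ≈ 168.75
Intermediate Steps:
d(D) = -3 + 3*D/4 (d(D) = -6*(-4 + D)/(-5 - 3) = -6*(-4 + D)/(-8) = -6*(-4 + D)*(-1)/8 = -6*(1/2 - D/8) = -3 + 3*D/4)
(-86 + 284) + (d(1)*9 - 9) = (-86 + 284) + ((-3 + (3/4)*1)*9 - 9) = 198 + ((-3 + 3/4)*9 - 9) = 198 + (-9/4*9 - 9) = 198 + (-81/4 - 9) = 198 - 117/4 = 675/4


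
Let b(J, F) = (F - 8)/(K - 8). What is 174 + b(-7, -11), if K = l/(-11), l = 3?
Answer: 16043/91 ≈ 176.30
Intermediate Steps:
K = -3/11 (K = 3/(-11) = 3*(-1/11) = -3/11 ≈ -0.27273)
b(J, F) = 88/91 - 11*F/91 (b(J, F) = (F - 8)/(-3/11 - 8) = (-8 + F)/(-91/11) = (-8 + F)*(-11/91) = 88/91 - 11*F/91)
174 + b(-7, -11) = 174 + (88/91 - 11/91*(-11)) = 174 + (88/91 + 121/91) = 174 + 209/91 = 16043/91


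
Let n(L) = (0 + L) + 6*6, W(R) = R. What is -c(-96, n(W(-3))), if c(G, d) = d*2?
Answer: -66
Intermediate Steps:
n(L) = 36 + L (n(L) = L + 36 = 36 + L)
c(G, d) = 2*d
-c(-96, n(W(-3))) = -2*(36 - 3) = -2*33 = -1*66 = -66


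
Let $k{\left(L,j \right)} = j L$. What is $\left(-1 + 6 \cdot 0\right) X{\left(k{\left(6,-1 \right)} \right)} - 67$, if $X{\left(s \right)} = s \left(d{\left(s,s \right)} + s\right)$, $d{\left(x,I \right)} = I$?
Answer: $-139$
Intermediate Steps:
$k{\left(L,j \right)} = L j$
$X{\left(s \right)} = 2 s^{2}$ ($X{\left(s \right)} = s \left(s + s\right) = s 2 s = 2 s^{2}$)
$\left(-1 + 6 \cdot 0\right) X{\left(k{\left(6,-1 \right)} \right)} - 67 = \left(-1 + 6 \cdot 0\right) 2 \left(6 \left(-1\right)\right)^{2} - 67 = \left(-1 + 0\right) 2 \left(-6\right)^{2} - 67 = - 2 \cdot 36 - 67 = \left(-1\right) 72 - 67 = -72 - 67 = -139$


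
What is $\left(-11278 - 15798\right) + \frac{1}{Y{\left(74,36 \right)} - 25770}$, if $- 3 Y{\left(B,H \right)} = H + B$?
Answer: $- \frac{2096223923}{77420} \approx -27076.0$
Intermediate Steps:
$Y{\left(B,H \right)} = - \frac{B}{3} - \frac{H}{3}$ ($Y{\left(B,H \right)} = - \frac{H + B}{3} = - \frac{B + H}{3} = - \frac{B}{3} - \frac{H}{3}$)
$\left(-11278 - 15798\right) + \frac{1}{Y{\left(74,36 \right)} - 25770} = \left(-11278 - 15798\right) + \frac{1}{\left(\left(- \frac{1}{3}\right) 74 - 12\right) - 25770} = -27076 + \frac{1}{\left(- \frac{74}{3} - 12\right) - 25770} = -27076 + \frac{1}{- \frac{110}{3} - 25770} = -27076 + \frac{1}{- \frac{77420}{3}} = -27076 - \frac{3}{77420} = - \frac{2096223923}{77420}$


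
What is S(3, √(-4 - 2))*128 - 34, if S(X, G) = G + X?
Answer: 350 + 128*I*√6 ≈ 350.0 + 313.53*I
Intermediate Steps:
S(3, √(-4 - 2))*128 - 34 = (√(-4 - 2) + 3)*128 - 34 = (√(-6) + 3)*128 - 34 = (I*√6 + 3)*128 - 34 = (3 + I*√6)*128 - 34 = (384 + 128*I*√6) - 34 = 350 + 128*I*√6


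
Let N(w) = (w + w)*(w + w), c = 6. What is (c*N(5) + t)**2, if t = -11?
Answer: 346921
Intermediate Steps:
N(w) = 4*w**2 (N(w) = (2*w)*(2*w) = 4*w**2)
(c*N(5) + t)**2 = (6*(4*5**2) - 11)**2 = (6*(4*25) - 11)**2 = (6*100 - 11)**2 = (600 - 11)**2 = 589**2 = 346921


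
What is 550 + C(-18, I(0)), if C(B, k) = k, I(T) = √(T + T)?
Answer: 550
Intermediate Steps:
I(T) = √2*√T (I(T) = √(2*T) = √2*√T)
550 + C(-18, I(0)) = 550 + √2*√0 = 550 + √2*0 = 550 + 0 = 550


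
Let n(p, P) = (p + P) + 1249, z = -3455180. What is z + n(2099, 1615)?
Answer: -3450217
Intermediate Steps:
n(p, P) = 1249 + P + p (n(p, P) = (P + p) + 1249 = 1249 + P + p)
z + n(2099, 1615) = -3455180 + (1249 + 1615 + 2099) = -3455180 + 4963 = -3450217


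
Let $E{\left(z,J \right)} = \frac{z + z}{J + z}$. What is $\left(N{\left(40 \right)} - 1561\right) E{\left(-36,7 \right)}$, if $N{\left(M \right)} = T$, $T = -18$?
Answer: $- \frac{113688}{29} \approx -3920.3$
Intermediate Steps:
$E{\left(z,J \right)} = \frac{2 z}{J + z}$
$N{\left(M \right)} = -18$
$\left(N{\left(40 \right)} - 1561\right) E{\left(-36,7 \right)} = \left(-18 - 1561\right) 2 \left(-36\right) \frac{1}{7 - 36} = - 1579 \cdot 2 \left(-36\right) \frac{1}{-29} = - 1579 \cdot 2 \left(-36\right) \left(- \frac{1}{29}\right) = \left(-1579\right) \frac{72}{29} = - \frac{113688}{29}$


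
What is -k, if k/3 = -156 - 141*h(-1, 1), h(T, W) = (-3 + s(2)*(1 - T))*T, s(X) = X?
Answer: 45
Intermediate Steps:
h(T, W) = T*(-1 - 2*T) (h(T, W) = (-3 + 2*(1 - T))*T = (-3 + (2 - 2*T))*T = (-1 - 2*T)*T = T*(-1 - 2*T))
k = -45 (k = 3*(-156 - (-141)*(-1)*(1 + 2*(-1))) = 3*(-156 - (-141)*(-1)*(1 - 2)) = 3*(-156 - (-141)*(-1)*(-1)) = 3*(-156 - 141*(-1)) = 3*(-156 + 141) = 3*(-15) = -45)
-k = -1*(-45) = 45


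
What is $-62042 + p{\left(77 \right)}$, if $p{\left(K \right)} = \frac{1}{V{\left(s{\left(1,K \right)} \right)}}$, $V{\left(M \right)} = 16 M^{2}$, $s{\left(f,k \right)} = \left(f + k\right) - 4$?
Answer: $- \frac{5435871871}{87616} \approx -62042.0$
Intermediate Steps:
$s{\left(f,k \right)} = -4 + f + k$
$p{\left(K \right)} = \frac{1}{16 \left(-3 + K\right)^{2}}$ ($p{\left(K \right)} = \frac{1}{16 \left(-4 + 1 + K\right)^{2}} = \frac{1}{16 \left(-3 + K\right)^{2}}$)
$-62042 + p{\left(77 \right)} = -62042 + \frac{1}{16 \left(-3 + 77\right)^{2}} = -62042 + \frac{1}{16 \cdot 5476} = -62042 + \frac{1}{16} \cdot \frac{1}{5476} = -62042 + \frac{1}{87616} = - \frac{5435871871}{87616}$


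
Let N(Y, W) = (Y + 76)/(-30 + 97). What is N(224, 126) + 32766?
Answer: 2195622/67 ≈ 32771.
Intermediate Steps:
N(Y, W) = 76/67 + Y/67 (N(Y, W) = (76 + Y)/67 = (76 + Y)*(1/67) = 76/67 + Y/67)
N(224, 126) + 32766 = (76/67 + (1/67)*224) + 32766 = (76/67 + 224/67) + 32766 = 300/67 + 32766 = 2195622/67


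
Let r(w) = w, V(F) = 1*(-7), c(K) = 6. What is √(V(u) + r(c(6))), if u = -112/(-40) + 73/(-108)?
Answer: I ≈ 1.0*I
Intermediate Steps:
u = 1147/540 (u = -112*(-1/40) + 73*(-1/108) = 14/5 - 73/108 = 1147/540 ≈ 2.1241)
V(F) = -7
√(V(u) + r(c(6))) = √(-7 + 6) = √(-1) = I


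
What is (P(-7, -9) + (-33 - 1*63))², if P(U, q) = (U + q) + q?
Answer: 14641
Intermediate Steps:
P(U, q) = U + 2*q
(P(-7, -9) + (-33 - 1*63))² = ((-7 + 2*(-9)) + (-33 - 1*63))² = ((-7 - 18) + (-33 - 63))² = (-25 - 96)² = (-121)² = 14641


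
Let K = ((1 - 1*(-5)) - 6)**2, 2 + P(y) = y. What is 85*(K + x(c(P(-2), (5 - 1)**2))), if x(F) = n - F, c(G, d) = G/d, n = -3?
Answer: -935/4 ≈ -233.75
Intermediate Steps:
P(y) = -2 + y
x(F) = -3 - F
K = 0 (K = ((1 + 5) - 6)**2 = (6 - 6)**2 = 0**2 = 0)
85*(K + x(c(P(-2), (5 - 1)**2))) = 85*(0 + (-3 - (-2 - 2)/((5 - 1)**2))) = 85*(0 + (-3 - (-4)/(4**2))) = 85*(0 + (-3 - (-4)/16)) = 85*(0 + (-3 - 1*(-1/4))) = 85*(0 + (-3 + 1/4)) = 85*(0 - 11/4) = 85*(-11/4) = -935/4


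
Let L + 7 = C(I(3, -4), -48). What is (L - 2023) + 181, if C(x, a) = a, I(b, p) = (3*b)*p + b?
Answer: -1897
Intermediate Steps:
I(b, p) = b + 3*b*p (I(b, p) = 3*b*p + b = b + 3*b*p)
L = -55 (L = -7 - 48 = -55)
(L - 2023) + 181 = (-55 - 2023) + 181 = -2078 + 181 = -1897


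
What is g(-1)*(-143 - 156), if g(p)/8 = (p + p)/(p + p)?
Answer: -2392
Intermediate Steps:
g(p) = 8 (g(p) = 8*((p + p)/(p + p)) = 8*((2*p)/((2*p))) = 8*((2*p)*(1/(2*p))) = 8*1 = 8)
g(-1)*(-143 - 156) = 8*(-143 - 156) = 8*(-299) = -2392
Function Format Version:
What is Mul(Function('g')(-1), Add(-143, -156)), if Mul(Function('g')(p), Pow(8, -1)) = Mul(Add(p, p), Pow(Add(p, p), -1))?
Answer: -2392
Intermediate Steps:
Function('g')(p) = 8 (Function('g')(p) = Mul(8, Mul(Add(p, p), Pow(Add(p, p), -1))) = Mul(8, Mul(Mul(2, p), Pow(Mul(2, p), -1))) = Mul(8, Mul(Mul(2, p), Mul(Rational(1, 2), Pow(p, -1)))) = Mul(8, 1) = 8)
Mul(Function('g')(-1), Add(-143, -156)) = Mul(8, Add(-143, -156)) = Mul(8, -299) = -2392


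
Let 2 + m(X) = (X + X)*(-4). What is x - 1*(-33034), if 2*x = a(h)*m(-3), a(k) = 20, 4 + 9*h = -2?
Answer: 33254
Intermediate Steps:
h = -⅔ (h = -4/9 + (⅑)*(-2) = -4/9 - 2/9 = -⅔ ≈ -0.66667)
m(X) = -2 - 8*X (m(X) = -2 + (X + X)*(-4) = -2 + (2*X)*(-4) = -2 - 8*X)
x = 220 (x = (20*(-2 - 8*(-3)))/2 = (20*(-2 + 24))/2 = (20*22)/2 = (½)*440 = 220)
x - 1*(-33034) = 220 - 1*(-33034) = 220 + 33034 = 33254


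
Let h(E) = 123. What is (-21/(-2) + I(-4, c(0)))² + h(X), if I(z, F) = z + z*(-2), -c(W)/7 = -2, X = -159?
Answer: 1333/4 ≈ 333.25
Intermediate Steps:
c(W) = 14 (c(W) = -7*(-2) = 14)
I(z, F) = -z (I(z, F) = z - 2*z = -z)
(-21/(-2) + I(-4, c(0)))² + h(X) = (-21/(-2) - 1*(-4))² + 123 = (-21*(-½) + 4)² + 123 = (21/2 + 4)² + 123 = (29/2)² + 123 = 841/4 + 123 = 1333/4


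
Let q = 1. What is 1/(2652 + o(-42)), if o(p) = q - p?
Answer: 1/2695 ≈ 0.00037106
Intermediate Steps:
o(p) = 1 - p
1/(2652 + o(-42)) = 1/(2652 + (1 - 1*(-42))) = 1/(2652 + (1 + 42)) = 1/(2652 + 43) = 1/2695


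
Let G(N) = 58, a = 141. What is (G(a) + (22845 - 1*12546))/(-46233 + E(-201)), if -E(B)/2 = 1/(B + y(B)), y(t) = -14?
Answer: -2226755/9940093 ≈ -0.22402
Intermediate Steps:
E(B) = -2/(-14 + B) (E(B) = -2/(B - 14) = -2/(-14 + B))
(G(a) + (22845 - 1*12546))/(-46233 + E(-201)) = (58 + (22845 - 1*12546))/(-46233 - 2/(-14 - 201)) = (58 + (22845 - 12546))/(-46233 - 2/(-215)) = (58 + 10299)/(-46233 - 2*(-1/215)) = 10357/(-46233 + 2/215) = 10357/(-9940093/215) = 10357*(-215/9940093) = -2226755/9940093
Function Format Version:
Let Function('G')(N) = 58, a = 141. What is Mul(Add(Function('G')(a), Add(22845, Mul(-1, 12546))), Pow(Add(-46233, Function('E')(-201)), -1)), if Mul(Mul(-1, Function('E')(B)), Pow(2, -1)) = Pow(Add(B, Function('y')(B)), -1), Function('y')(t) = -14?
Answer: Rational(-2226755, 9940093) ≈ -0.22402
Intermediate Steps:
Function('E')(B) = Mul(-2, Pow(Add(-14, B), -1)) (Function('E')(B) = Mul(-2, Pow(Add(B, -14), -1)) = Mul(-2, Pow(Add(-14, B), -1)))
Mul(Add(Function('G')(a), Add(22845, Mul(-1, 12546))), Pow(Add(-46233, Function('E')(-201)), -1)) = Mul(Add(58, Add(22845, Mul(-1, 12546))), Pow(Add(-46233, Mul(-2, Pow(Add(-14, -201), -1))), -1)) = Mul(Add(58, Add(22845, -12546)), Pow(Add(-46233, Mul(-2, Pow(-215, -1))), -1)) = Mul(Add(58, 10299), Pow(Add(-46233, Mul(-2, Rational(-1, 215))), -1)) = Mul(10357, Pow(Add(-46233, Rational(2, 215)), -1)) = Mul(10357, Pow(Rational(-9940093, 215), -1)) = Mul(10357, Rational(-215, 9940093)) = Rational(-2226755, 9940093)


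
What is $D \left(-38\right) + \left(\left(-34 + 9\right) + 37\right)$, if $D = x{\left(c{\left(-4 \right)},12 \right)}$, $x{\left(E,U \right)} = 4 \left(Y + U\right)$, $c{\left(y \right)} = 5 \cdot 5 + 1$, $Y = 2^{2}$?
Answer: $-2420$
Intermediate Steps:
$Y = 4$
$c{\left(y \right)} = 26$ ($c{\left(y \right)} = 25 + 1 = 26$)
$x{\left(E,U \right)} = 16 + 4 U$ ($x{\left(E,U \right)} = 4 \left(4 + U\right) = 16 + 4 U$)
$D = 64$ ($D = 16 + 4 \cdot 12 = 16 + 48 = 64$)
$D \left(-38\right) + \left(\left(-34 + 9\right) + 37\right) = 64 \left(-38\right) + \left(\left(-34 + 9\right) + 37\right) = -2432 + \left(-25 + 37\right) = -2432 + 12 = -2420$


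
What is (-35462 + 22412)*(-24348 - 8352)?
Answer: 426735000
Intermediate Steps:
(-35462 + 22412)*(-24348 - 8352) = -13050*(-32700) = 426735000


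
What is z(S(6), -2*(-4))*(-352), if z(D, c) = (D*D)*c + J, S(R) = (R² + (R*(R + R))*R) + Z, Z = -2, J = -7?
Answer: -611508832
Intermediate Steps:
S(R) = -2 + R² + 2*R³ (S(R) = (R² + (R*(R + R))*R) - 2 = (R² + (R*(2*R))*R) - 2 = (R² + (2*R²)*R) - 2 = (R² + 2*R³) - 2 = -2 + R² + 2*R³)
z(D, c) = -7 + c*D² (z(D, c) = (D*D)*c - 7 = D²*c - 7 = c*D² - 7 = -7 + c*D²)
z(S(6), -2*(-4))*(-352) = (-7 + (-2*(-4))*(-2 + 6² + 2*6³)²)*(-352) = (-7 + 8*(-2 + 36 + 2*216)²)*(-352) = (-7 + 8*(-2 + 36 + 432)²)*(-352) = (-7 + 8*466²)*(-352) = (-7 + 8*217156)*(-352) = (-7 + 1737248)*(-352) = 1737241*(-352) = -611508832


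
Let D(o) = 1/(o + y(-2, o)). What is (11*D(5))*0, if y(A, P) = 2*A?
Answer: 0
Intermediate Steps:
D(o) = 1/(-4 + o) (D(o) = 1/(o + 2*(-2)) = 1/(o - 4) = 1/(-4 + o))
(11*D(5))*0 = (11/(-4 + 5))*0 = (11/1)*0 = (11*1)*0 = 11*0 = 0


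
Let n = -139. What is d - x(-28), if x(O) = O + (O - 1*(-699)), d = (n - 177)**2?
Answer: 99213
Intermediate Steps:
d = 99856 (d = (-139 - 177)**2 = (-316)**2 = 99856)
x(O) = 699 + 2*O (x(O) = O + (O + 699) = O + (699 + O) = 699 + 2*O)
d - x(-28) = 99856 - (699 + 2*(-28)) = 99856 - (699 - 56) = 99856 - 1*643 = 99856 - 643 = 99213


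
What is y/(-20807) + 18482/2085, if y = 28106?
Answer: 325953964/43382595 ≈ 7.5135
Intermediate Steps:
y/(-20807) + 18482/2085 = 28106/(-20807) + 18482/2085 = 28106*(-1/20807) + 18482*(1/2085) = -28106/20807 + 18482/2085 = 325953964/43382595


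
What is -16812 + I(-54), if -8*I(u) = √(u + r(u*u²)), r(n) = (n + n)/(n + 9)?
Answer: -16812 - 3*I*√1768429590/139960 ≈ -16812.0 - 0.90139*I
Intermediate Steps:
r(n) = 2*n/(9 + n) (r(n) = (2*n)/(9 + n) = 2*n/(9 + n))
I(u) = -√(u + 2*u³/(9 + u³))/8 (I(u) = -√(u + 2*(u*u²)/(9 + u*u²))/8 = -√(u + 2*u³/(9 + u³))/8)
-16812 + I(-54) = -16812 - 3*I*√6*√(-1/(9 + (-54)³))*√(-9 - 5832 + 157464)/8 = -16812 - 9*I*√101082*√(-1/(9 - 157464))/8 = -16812 - 9*I*√101082*√(-1/(-157455))/8 = -16812 - 3*I*√1768429590/17495/8 = -16812 - 3*I*√1768429590/139960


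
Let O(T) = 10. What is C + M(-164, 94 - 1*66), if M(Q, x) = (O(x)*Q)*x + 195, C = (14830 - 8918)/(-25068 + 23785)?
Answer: -58671087/1283 ≈ -45730.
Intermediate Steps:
C = -5912/1283 (C = 5912/(-1283) = 5912*(-1/1283) = -5912/1283 ≈ -4.6079)
M(Q, x) = 195 + 10*Q*x (M(Q, x) = (10*Q)*x + 195 = 10*Q*x + 195 = 195 + 10*Q*x)
C + M(-164, 94 - 1*66) = -5912/1283 + (195 + 10*(-164)*(94 - 1*66)) = -5912/1283 + (195 + 10*(-164)*(94 - 66)) = -5912/1283 + (195 + 10*(-164)*28) = -5912/1283 + (195 - 45920) = -5912/1283 - 45725 = -58671087/1283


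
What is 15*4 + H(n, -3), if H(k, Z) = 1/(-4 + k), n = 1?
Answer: 179/3 ≈ 59.667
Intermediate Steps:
15*4 + H(n, -3) = 15*4 + 1/(-4 + 1) = 60 + 1/(-3) = 60 - ⅓ = 179/3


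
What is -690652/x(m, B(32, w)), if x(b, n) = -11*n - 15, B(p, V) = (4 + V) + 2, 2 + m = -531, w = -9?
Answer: -345326/9 ≈ -38370.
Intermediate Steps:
m = -533 (m = -2 - 531 = -533)
B(p, V) = 6 + V
x(b, n) = -15 - 11*n
-690652/x(m, B(32, w)) = -690652/(-15 - 11*(6 - 9)) = -690652/(-15 - 11*(-3)) = -690652/(-15 + 33) = -690652/18 = -690652*1/18 = -345326/9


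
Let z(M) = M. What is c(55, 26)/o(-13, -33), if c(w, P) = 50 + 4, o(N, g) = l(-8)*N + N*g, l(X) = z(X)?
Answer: 54/533 ≈ 0.10131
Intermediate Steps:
l(X) = X
o(N, g) = -8*N + N*g
c(w, P) = 54
c(55, 26)/o(-13, -33) = 54/((-13*(-8 - 33))) = 54/((-13*(-41))) = 54/533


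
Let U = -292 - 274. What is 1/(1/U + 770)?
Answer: 566/435819 ≈ 0.0012987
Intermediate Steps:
U = -566
1/(1/U + 770) = 1/(1/(-566) + 770) = 1/(-1/566 + 770) = 1/(435819/566) = 566/435819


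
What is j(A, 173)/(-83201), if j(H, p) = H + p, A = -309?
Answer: 136/83201 ≈ 0.0016346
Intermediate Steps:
j(A, 173)/(-83201) = (-309 + 173)/(-83201) = -136*(-1/83201) = 136/83201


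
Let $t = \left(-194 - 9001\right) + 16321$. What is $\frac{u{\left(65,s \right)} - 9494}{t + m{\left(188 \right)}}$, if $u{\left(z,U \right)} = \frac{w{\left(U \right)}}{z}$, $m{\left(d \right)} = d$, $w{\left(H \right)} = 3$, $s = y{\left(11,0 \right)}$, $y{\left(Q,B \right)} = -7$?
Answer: $- \frac{617107}{475410} \approx -1.2981$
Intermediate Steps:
$s = -7$
$t = 7126$ ($t = -9195 + 16321 = 7126$)
$u{\left(z,U \right)} = \frac{3}{z}$
$\frac{u{\left(65,s \right)} - 9494}{t + m{\left(188 \right)}} = \frac{\frac{3}{65} - 9494}{7126 + 188} = \frac{3 \cdot \frac{1}{65} - 9494}{7314} = \left(\frac{3}{65} - 9494\right) \frac{1}{7314} = \left(- \frac{617107}{65}\right) \frac{1}{7314} = - \frac{617107}{475410}$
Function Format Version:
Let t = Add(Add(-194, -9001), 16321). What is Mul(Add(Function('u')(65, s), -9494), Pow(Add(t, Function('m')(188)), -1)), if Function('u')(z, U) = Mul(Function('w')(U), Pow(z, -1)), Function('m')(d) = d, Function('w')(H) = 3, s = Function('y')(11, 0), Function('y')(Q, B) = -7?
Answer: Rational(-617107, 475410) ≈ -1.2981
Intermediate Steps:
s = -7
t = 7126 (t = Add(-9195, 16321) = 7126)
Function('u')(z, U) = Mul(3, Pow(z, -1))
Mul(Add(Function('u')(65, s), -9494), Pow(Add(t, Function('m')(188)), -1)) = Mul(Add(Mul(3, Pow(65, -1)), -9494), Pow(Add(7126, 188), -1)) = Mul(Add(Mul(3, Rational(1, 65)), -9494), Pow(7314, -1)) = Mul(Add(Rational(3, 65), -9494), Rational(1, 7314)) = Mul(Rational(-617107, 65), Rational(1, 7314)) = Rational(-617107, 475410)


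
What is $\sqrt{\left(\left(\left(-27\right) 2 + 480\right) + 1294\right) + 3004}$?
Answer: $2 \sqrt{1181} \approx 68.731$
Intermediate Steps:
$\sqrt{\left(\left(\left(-27\right) 2 + 480\right) + 1294\right) + 3004} = \sqrt{\left(\left(-54 + 480\right) + 1294\right) + 3004} = \sqrt{\left(426 + 1294\right) + 3004} = \sqrt{1720 + 3004} = \sqrt{4724} = 2 \sqrt{1181}$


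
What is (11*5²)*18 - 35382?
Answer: -30432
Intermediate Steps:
(11*5²)*18 - 35382 = (11*25)*18 - 35382 = 275*18 - 35382 = 4950 - 35382 = -30432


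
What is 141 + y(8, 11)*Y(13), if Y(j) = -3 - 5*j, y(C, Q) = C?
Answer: -403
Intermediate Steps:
141 + y(8, 11)*Y(13) = 141 + 8*(-3 - 5*13) = 141 + 8*(-3 - 65) = 141 + 8*(-68) = 141 - 544 = -403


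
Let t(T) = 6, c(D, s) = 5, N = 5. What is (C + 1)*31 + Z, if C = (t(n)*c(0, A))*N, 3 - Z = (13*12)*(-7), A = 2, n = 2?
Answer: 5776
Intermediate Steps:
Z = 1095 (Z = 3 - 13*12*(-7) = 3 - 156*(-7) = 3 - 1*(-1092) = 3 + 1092 = 1095)
C = 150 (C = (6*5)*5 = 30*5 = 150)
(C + 1)*31 + Z = (150 + 1)*31 + 1095 = 151*31 + 1095 = 4681 + 1095 = 5776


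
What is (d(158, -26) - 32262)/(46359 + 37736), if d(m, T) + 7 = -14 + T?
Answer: -32309/84095 ≈ -0.38420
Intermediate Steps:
d(m, T) = -21 + T (d(m, T) = -7 + (-14 + T) = -21 + T)
(d(158, -26) - 32262)/(46359 + 37736) = ((-21 - 26) - 32262)/(46359 + 37736) = (-47 - 32262)/84095 = -32309*1/84095 = -32309/84095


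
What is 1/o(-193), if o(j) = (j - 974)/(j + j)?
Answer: 386/1167 ≈ 0.33076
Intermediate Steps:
o(j) = (-974 + j)/(2*j) (o(j) = (-974 + j)/((2*j)) = (-974 + j)*(1/(2*j)) = (-974 + j)/(2*j))
1/o(-193) = 1/((1/2)*(-974 - 193)/(-193)) = 1/((1/2)*(-1/193)*(-1167)) = 1/(1167/386) = 386/1167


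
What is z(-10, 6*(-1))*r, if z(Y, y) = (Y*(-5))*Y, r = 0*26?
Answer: 0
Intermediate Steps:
r = 0
z(Y, y) = -5*Y² (z(Y, y) = (-5*Y)*Y = -5*Y²)
z(-10, 6*(-1))*r = -5*(-10)²*0 = -5*100*0 = -500*0 = 0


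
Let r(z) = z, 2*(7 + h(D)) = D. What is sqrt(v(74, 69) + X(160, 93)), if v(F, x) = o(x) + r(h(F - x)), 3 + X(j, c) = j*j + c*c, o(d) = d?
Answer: sqrt(137242)/2 ≈ 185.23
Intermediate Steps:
h(D) = -7 + D/2
X(j, c) = -3 + c**2 + j**2 (X(j, c) = -3 + (j*j + c*c) = -3 + (j**2 + c**2) = -3 + (c**2 + j**2) = -3 + c**2 + j**2)
v(F, x) = -7 + F/2 + x/2 (v(F, x) = x + (-7 + (F - x)/2) = x + (-7 + (F/2 - x/2)) = x + (-7 + F/2 - x/2) = -7 + F/2 + x/2)
sqrt(v(74, 69) + X(160, 93)) = sqrt((-7 + (1/2)*74 + (1/2)*69) + (-3 + 93**2 + 160**2)) = sqrt((-7 + 37 + 69/2) + (-3 + 8649 + 25600)) = sqrt(129/2 + 34246) = sqrt(68621/2) = sqrt(137242)/2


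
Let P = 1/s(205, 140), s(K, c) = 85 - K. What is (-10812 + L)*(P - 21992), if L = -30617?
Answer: 109332829589/120 ≈ 9.1111e+8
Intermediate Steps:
P = -1/120 (P = 1/(85 - 1*205) = 1/(85 - 205) = 1/(-120) = -1/120 ≈ -0.0083333)
(-10812 + L)*(P - 21992) = (-10812 - 30617)*(-1/120 - 21992) = -41429*(-2639041/120) = 109332829589/120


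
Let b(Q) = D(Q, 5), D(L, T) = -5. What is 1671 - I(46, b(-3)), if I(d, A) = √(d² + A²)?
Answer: 1671 - √2141 ≈ 1624.7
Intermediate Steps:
b(Q) = -5
I(d, A) = √(A² + d²)
1671 - I(46, b(-3)) = 1671 - √((-5)² + 46²) = 1671 - √(25 + 2116) = 1671 - √2141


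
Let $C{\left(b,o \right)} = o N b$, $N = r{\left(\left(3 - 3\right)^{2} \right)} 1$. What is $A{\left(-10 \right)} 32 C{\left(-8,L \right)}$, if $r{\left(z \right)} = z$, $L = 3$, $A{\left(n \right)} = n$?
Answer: $0$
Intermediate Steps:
$N = 0$ ($N = \left(3 - 3\right)^{2} \cdot 1 = 0^{2} \cdot 1 = 0 \cdot 1 = 0$)
$C{\left(b,o \right)} = 0$ ($C{\left(b,o \right)} = o 0 b = 0 b = 0$)
$A{\left(-10 \right)} 32 C{\left(-8,L \right)} = \left(-10\right) 32 \cdot 0 = \left(-320\right) 0 = 0$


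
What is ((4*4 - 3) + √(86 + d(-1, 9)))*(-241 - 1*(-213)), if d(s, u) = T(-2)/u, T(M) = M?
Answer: -364 - 56*√193/3 ≈ -623.33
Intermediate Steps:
d(s, u) = -2/u
((4*4 - 3) + √(86 + d(-1, 9)))*(-241 - 1*(-213)) = ((4*4 - 3) + √(86 - 2/9))*(-241 - 1*(-213)) = ((16 - 3) + √(86 - 2*⅑))*(-241 + 213) = (13 + √(86 - 2/9))*(-28) = (13 + √(772/9))*(-28) = (13 + 2*√193/3)*(-28) = -364 - 56*√193/3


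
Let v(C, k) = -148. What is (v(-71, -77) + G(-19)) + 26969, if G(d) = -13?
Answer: 26808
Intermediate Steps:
(v(-71, -77) + G(-19)) + 26969 = (-148 - 13) + 26969 = -161 + 26969 = 26808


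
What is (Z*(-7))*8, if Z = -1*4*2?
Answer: 448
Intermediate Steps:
Z = -8 (Z = -4*2 = -8)
(Z*(-7))*8 = -8*(-7)*8 = 56*8 = 448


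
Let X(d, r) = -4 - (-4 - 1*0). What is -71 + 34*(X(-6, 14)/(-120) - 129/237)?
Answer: -7071/79 ≈ -89.506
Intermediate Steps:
X(d, r) = 0 (X(d, r) = -4 - (-4 + 0) = -4 - 1*(-4) = -4 + 4 = 0)
-71 + 34*(X(-6, 14)/(-120) - 129/237) = -71 + 34*(0/(-120) - 129/237) = -71 + 34*(0*(-1/120) - 129*1/237) = -71 + 34*(0 - 43/79) = -71 + 34*(-43/79) = -71 - 1462/79 = -7071/79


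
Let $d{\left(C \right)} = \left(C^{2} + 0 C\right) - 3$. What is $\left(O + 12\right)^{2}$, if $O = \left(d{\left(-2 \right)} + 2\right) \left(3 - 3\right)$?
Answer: $144$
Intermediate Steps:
$d{\left(C \right)} = -3 + C^{2}$ ($d{\left(C \right)} = \left(C^{2} + 0\right) - 3 = C^{2} - 3 = -3 + C^{2}$)
$O = 0$ ($O = \left(\left(-3 + \left(-2\right)^{2}\right) + 2\right) \left(3 - 3\right) = \left(\left(-3 + 4\right) + 2\right) 0 = \left(1 + 2\right) 0 = 3 \cdot 0 = 0$)
$\left(O + 12\right)^{2} = \left(0 + 12\right)^{2} = 12^{2} = 144$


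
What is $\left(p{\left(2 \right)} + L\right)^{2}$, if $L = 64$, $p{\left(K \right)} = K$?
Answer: $4356$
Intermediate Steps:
$\left(p{\left(2 \right)} + L\right)^{2} = \left(2 + 64\right)^{2} = 66^{2} = 4356$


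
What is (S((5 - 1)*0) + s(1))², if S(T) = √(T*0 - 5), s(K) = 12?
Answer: (12 + I*√5)² ≈ 139.0 + 53.666*I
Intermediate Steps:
S(T) = I*√5 (S(T) = √(0 - 5) = √(-5) = I*√5)
(S((5 - 1)*0) + s(1))² = (I*√5 + 12)² = (12 + I*√5)²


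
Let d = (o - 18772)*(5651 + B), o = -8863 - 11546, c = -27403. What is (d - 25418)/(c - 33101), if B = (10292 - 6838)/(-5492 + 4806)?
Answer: 18971327705/5188218 ≈ 3656.6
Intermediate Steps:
B = -1727/343 (B = 3454/(-686) = 3454*(-1/686) = -1727/343 ≈ -5.0350)
o = -20409
d = -75876592446/343 (d = (-20409 - 18772)*(5651 - 1727/343) = -39181*1936566/343 = -75876592446/343 ≈ -2.2121e+8)
(d - 25418)/(c - 33101) = (-75876592446/343 - 25418)/(-27403 - 33101) = -75885310820/343/(-60504) = -75885310820/343*(-1/60504) = 18971327705/5188218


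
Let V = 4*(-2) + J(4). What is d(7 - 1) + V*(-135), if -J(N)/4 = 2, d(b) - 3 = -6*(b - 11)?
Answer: 2193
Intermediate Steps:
d(b) = 69 - 6*b (d(b) = 3 - 6*(b - 11) = 3 - 6*(-11 + b) = 3 + (66 - 6*b) = 69 - 6*b)
J(N) = -8 (J(N) = -4*2 = -8)
V = -16 (V = 4*(-2) - 8 = -8 - 8 = -16)
d(7 - 1) + V*(-135) = (69 - 6*(7 - 1)) - 16*(-135) = (69 - 6*6) + 2160 = (69 - 36) + 2160 = 33 + 2160 = 2193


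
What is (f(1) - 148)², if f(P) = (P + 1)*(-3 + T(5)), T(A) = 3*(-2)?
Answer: 27556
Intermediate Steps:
T(A) = -6
f(P) = -9 - 9*P (f(P) = (P + 1)*(-3 - 6) = (1 + P)*(-9) = -9 - 9*P)
(f(1) - 148)² = ((-9 - 9*1) - 148)² = ((-9 - 9) - 148)² = (-18 - 148)² = (-166)² = 27556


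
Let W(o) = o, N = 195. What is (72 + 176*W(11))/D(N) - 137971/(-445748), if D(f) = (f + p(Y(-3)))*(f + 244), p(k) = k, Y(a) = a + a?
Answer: 12342653825/36984157308 ≈ 0.33373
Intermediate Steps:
Y(a) = 2*a
D(f) = (-6 + f)*(244 + f) (D(f) = (f + 2*(-3))*(f + 244) = (f - 6)*(244 + f) = (-6 + f)*(244 + f))
(72 + 176*W(11))/D(N) - 137971/(-445748) = (72 + 176*11)/(-1464 + 195² + 238*195) - 137971/(-445748) = (72 + 1936)/(-1464 + 38025 + 46410) - 137971*(-1/445748) = 2008/82971 + 137971/445748 = 12342653825/36984157308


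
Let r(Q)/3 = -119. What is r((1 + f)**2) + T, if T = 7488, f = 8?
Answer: 7131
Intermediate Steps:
r(Q) = -357 (r(Q) = 3*(-119) = -357)
r((1 + f)**2) + T = -357 + 7488 = 7131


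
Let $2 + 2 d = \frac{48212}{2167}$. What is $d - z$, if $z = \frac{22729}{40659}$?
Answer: $\frac{842764058}{88108053} \approx 9.5651$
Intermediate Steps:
$z = \frac{22729}{40659}$ ($z = 22729 \cdot \frac{1}{40659} = \frac{22729}{40659} \approx 0.55902$)
$d = \frac{21939}{2167}$ ($d = -1 + \frac{48212 \cdot \frac{1}{2167}}{2} = -1 + \frac{1}{2} \cdot \frac{48212}{2167} = -1 + \frac{24106}{2167} = \frac{21939}{2167} \approx 10.124$)
$d - z = \frac{21939}{2167} - \frac{22729}{40659} = \frac{842764058}{88108053}$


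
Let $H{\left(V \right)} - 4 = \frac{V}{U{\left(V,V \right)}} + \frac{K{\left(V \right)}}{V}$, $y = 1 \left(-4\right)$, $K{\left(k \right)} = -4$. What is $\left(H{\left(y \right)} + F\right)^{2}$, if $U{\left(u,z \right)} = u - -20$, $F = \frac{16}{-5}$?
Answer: $\frac{961}{400} \approx 2.4025$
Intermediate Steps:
$F = - \frac{16}{5}$ ($F = 16 \left(- \frac{1}{5}\right) = - \frac{16}{5} \approx -3.2$)
$y = -4$
$U{\left(u,z \right)} = 20 + u$ ($U{\left(u,z \right)} = u + 20 = 20 + u$)
$H{\left(V \right)} = 4 - \frac{4}{V} + \frac{V}{20 + V}$ ($H{\left(V \right)} = 4 + \left(\frac{V}{20 + V} - \frac{4}{V}\right) = 4 + \left(- \frac{4}{V} + \frac{V}{20 + V}\right) = 4 - \frac{4}{V} + \frac{V}{20 + V}$)
$\left(H{\left(y \right)} + F\right)^{2} = \left(\frac{-80 + 5 \left(-4\right)^{2} + 76 \left(-4\right)}{\left(-4\right) \left(20 - 4\right)} - \frac{16}{5}\right)^{2} = \left(- \frac{-80 + 5 \cdot 16 - 304}{4 \cdot 16} - \frac{16}{5}\right)^{2} = \left(\left(- \frac{1}{4}\right) \frac{1}{16} \left(-80 + 80 - 304\right) - \frac{16}{5}\right)^{2} = \left(\left(- \frac{1}{4}\right) \frac{1}{16} \left(-304\right) - \frac{16}{5}\right)^{2} = \left(\frac{19}{4} - \frac{16}{5}\right)^{2} = \left(\frac{31}{20}\right)^{2} = \frac{961}{400}$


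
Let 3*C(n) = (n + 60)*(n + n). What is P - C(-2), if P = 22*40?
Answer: 2872/3 ≈ 957.33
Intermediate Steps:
P = 880
C(n) = 2*n*(60 + n)/3 (C(n) = ((n + 60)*(n + n))/3 = ((60 + n)*(2*n))/3 = (2*n*(60 + n))/3 = 2*n*(60 + n)/3)
P - C(-2) = 880 - 2*(-2)*(60 - 2)/3 = 880 - 2*(-2)*58/3 = 880 - 1*(-232/3) = 880 + 232/3 = 2872/3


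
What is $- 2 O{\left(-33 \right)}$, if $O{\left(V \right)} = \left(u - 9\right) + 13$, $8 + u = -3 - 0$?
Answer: $14$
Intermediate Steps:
$u = -11$ ($u = -8 - 3 = -11$)
$O{\left(V \right)} = -7$ ($O{\left(V \right)} = \left(-11 - 9\right) + 13 = -20 + 13 = -7$)
$- 2 O{\left(-33 \right)} = \left(-2\right) \left(-7\right) = 14$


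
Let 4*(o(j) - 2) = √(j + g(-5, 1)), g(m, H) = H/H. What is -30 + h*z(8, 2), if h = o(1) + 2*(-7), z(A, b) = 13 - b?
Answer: -162 + 11*√2/4 ≈ -158.11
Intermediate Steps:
g(m, H) = 1
o(j) = 2 + √(1 + j)/4 (o(j) = 2 + √(j + 1)/4 = 2 + √(1 + j)/4)
h = -12 + √2/4 (h = (2 + √(1 + 1)/4) + 2*(-7) = (2 + √2/4) - 14 = -12 + √2/4 ≈ -11.646)
-30 + h*z(8, 2) = -30 + (-12 + √2/4)*(13 - 1*2) = -30 + (-12 + √2/4)*(13 - 2) = -30 + (-12 + √2/4)*11 = -30 + (-132 + 11*√2/4) = -162 + 11*√2/4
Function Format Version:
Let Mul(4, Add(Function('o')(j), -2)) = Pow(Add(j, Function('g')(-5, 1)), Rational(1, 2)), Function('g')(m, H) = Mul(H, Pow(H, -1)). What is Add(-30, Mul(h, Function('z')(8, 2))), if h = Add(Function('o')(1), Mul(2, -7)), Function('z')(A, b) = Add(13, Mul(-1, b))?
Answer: Add(-162, Mul(Rational(11, 4), Pow(2, Rational(1, 2)))) ≈ -158.11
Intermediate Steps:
Function('g')(m, H) = 1
Function('o')(j) = Add(2, Mul(Rational(1, 4), Pow(Add(1, j), Rational(1, 2)))) (Function('o')(j) = Add(2, Mul(Rational(1, 4), Pow(Add(j, 1), Rational(1, 2)))) = Add(2, Mul(Rational(1, 4), Pow(Add(1, j), Rational(1, 2)))))
h = Add(-12, Mul(Rational(1, 4), Pow(2, Rational(1, 2)))) (h = Add(Add(2, Mul(Rational(1, 4), Pow(Add(1, 1), Rational(1, 2)))), Mul(2, -7)) = Add(Add(2, Mul(Rational(1, 4), Pow(2, Rational(1, 2)))), -14) = Add(-12, Mul(Rational(1, 4), Pow(2, Rational(1, 2)))) ≈ -11.646)
Add(-30, Mul(h, Function('z')(8, 2))) = Add(-30, Mul(Add(-12, Mul(Rational(1, 4), Pow(2, Rational(1, 2)))), Add(13, Mul(-1, 2)))) = Add(-30, Mul(Add(-12, Mul(Rational(1, 4), Pow(2, Rational(1, 2)))), Add(13, -2))) = Add(-30, Mul(Add(-12, Mul(Rational(1, 4), Pow(2, Rational(1, 2)))), 11)) = Add(-30, Add(-132, Mul(Rational(11, 4), Pow(2, Rational(1, 2))))) = Add(-162, Mul(Rational(11, 4), Pow(2, Rational(1, 2))))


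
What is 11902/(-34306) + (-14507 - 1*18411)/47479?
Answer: -847189983/814407287 ≈ -1.0403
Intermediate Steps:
11902/(-34306) + (-14507 - 1*18411)/47479 = 11902*(-1/34306) + (-14507 - 18411)*(1/47479) = -5951/17153 - 32918*1/47479 = -5951/17153 - 32918/47479 = -847189983/814407287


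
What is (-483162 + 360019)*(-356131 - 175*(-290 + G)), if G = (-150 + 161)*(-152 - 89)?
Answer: -19523583792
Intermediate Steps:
G = -2651 (G = 11*(-241) = -2651)
(-483162 + 360019)*(-356131 - 175*(-290 + G)) = (-483162 + 360019)*(-356131 - 175*(-290 - 2651)) = -123143*(-356131 - 175*(-2941)) = -123143*(-356131 + 514675) = -123143*158544 = -19523583792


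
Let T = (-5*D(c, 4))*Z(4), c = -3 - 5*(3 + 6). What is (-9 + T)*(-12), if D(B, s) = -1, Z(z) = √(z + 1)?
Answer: 108 - 60*√5 ≈ -26.164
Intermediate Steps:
c = -48 (c = -3 - 5*9 = -3 - 45 = -48)
Z(z) = √(1 + z)
T = 5*√5 (T = (-5*(-1))*√(1 + 4) = 5*√5 ≈ 11.180)
(-9 + T)*(-12) = (-9 + 5*√5)*(-12) = 108 - 60*√5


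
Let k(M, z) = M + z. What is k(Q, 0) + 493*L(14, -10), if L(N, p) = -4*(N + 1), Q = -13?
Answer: -29593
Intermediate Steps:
L(N, p) = -4 - 4*N (L(N, p) = -4*(1 + N) = -4 - 4*N)
k(Q, 0) + 493*L(14, -10) = (-13 + 0) + 493*(-4 - 4*14) = -13 + 493*(-4 - 56) = -13 + 493*(-60) = -13 - 29580 = -29593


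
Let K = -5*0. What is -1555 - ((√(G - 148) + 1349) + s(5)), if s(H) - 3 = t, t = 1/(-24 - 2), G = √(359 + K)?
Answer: -75581/26 - I*√(148 - √359) ≈ -2907.0 - 11.36*I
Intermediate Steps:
K = 0
G = √359 (G = √(359 + 0) = √359 ≈ 18.947)
t = -1/26 (t = 1/(-26) = -1/26 ≈ -0.038462)
s(H) = 77/26 (s(H) = 3 - 1/26 = 77/26)
-1555 - ((√(G - 148) + 1349) + s(5)) = -1555 - ((√(√359 - 148) + 1349) + 77/26) = -1555 - ((√(-148 + √359) + 1349) + 77/26) = -1555 - ((1349 + √(-148 + √359)) + 77/26) = -1555 - (35151/26 + √(-148 + √359)) = -1555 + (-35151/26 - √(-148 + √359)) = -75581/26 - √(-148 + √359)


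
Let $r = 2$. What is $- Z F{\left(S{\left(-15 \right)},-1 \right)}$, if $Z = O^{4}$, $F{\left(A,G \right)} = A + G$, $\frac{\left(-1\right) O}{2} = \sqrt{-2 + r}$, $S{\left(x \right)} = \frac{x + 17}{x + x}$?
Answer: $0$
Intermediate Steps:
$S{\left(x \right)} = \frac{17 + x}{2 x}$
$O = 0$ ($O = - 2 \sqrt{-2 + 2} = - 2 \sqrt{0} = \left(-2\right) 0 = 0$)
$Z = 0$ ($Z = 0^{4} = 0$)
$- Z F{\left(S{\left(-15 \right)},-1 \right)} = - 0 \left(\frac{17 - 15}{2 \left(-15\right)} - 1\right) = - 0 \left(\frac{1}{2} \left(- \frac{1}{15}\right) 2 - 1\right) = - 0 \left(- \frac{1}{15} - 1\right) = - \frac{0 \left(-16\right)}{15} = \left(-1\right) 0 = 0$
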